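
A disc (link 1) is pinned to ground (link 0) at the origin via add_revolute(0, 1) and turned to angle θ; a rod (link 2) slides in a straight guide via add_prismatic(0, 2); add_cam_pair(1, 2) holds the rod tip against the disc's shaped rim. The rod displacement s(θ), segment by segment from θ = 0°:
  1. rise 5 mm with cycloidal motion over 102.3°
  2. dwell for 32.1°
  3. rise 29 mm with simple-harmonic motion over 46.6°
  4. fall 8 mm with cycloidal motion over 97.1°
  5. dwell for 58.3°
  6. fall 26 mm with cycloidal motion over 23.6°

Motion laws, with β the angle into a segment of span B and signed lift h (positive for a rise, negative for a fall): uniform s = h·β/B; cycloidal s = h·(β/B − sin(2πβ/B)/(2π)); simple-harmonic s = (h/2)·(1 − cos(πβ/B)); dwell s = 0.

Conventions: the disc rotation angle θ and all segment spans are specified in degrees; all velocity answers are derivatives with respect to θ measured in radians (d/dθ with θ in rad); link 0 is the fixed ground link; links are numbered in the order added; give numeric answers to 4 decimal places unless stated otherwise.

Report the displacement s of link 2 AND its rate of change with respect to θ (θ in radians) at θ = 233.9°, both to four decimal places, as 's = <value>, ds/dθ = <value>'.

segment 1 (0° to 102.3°, cycloidal, h = 5) is passed completely: s = 0.0000 + (5) = 5.0000
segment 2 (102.3° to 134.4°, dwell): s unchanged at 5.0000
segment 3 (134.4° to 181°, simple-harmonic, h = 29) is passed completely: s = 5.0000 + (29) = 34.0000
θ = 233.9° falls in segment 4 (181° to 278.1°, cycloidal, h = -8): β = 233.9 − 181 = 52.9°, B = 97.1°; Δs = -8·(0.5448 − sin(2π·0.5448)/(2π)) = -4.7121; s = 34.0000 − 4.7121 = 29.2879
velocity in seg [181°–278.1°] (cycloidal), θ in radians: β = 52.9° = 0.9233 rad, B = 97.1° = 1.6947 rad; ds/dθ = (h/B)(1 − cos(2πβ/B)) = ((-8)/1.6947)(1 − cos(2π·0.5448)) = -9.255339 mm/rad

s = 29.2879, ds/dθ = -9.2553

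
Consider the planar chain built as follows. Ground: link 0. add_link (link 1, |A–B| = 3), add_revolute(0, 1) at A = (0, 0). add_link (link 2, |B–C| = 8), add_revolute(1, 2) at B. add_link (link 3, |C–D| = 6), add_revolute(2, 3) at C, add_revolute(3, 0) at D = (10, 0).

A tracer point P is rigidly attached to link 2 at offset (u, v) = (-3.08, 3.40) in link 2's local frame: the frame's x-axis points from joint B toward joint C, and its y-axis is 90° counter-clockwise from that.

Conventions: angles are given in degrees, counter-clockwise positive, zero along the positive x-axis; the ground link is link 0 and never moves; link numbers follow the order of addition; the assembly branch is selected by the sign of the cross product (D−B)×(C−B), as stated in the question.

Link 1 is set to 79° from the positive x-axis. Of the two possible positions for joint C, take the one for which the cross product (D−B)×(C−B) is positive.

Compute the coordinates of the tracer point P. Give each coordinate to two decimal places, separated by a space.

A=(0,0), D=(10.00,0)
B = A + 3.00·(cos79°, sin79°) = (0.5724, 2.9449)
|BD| = 9.8768
circle(B,8.00) ∩ circle(D,6.00): a=6.3559, h=4.8583
  candidates: C₊=(8.0878,5.6871) cross=47.984; C₋=(5.1907,-3.5875) cross=-47.984
  branch + wants cross > 0 → take C=(8.0878,5.6871) (cross=47.984)
ex = (C−B)/|BC| = (0.9394,0.3428); ey = (-0.3428,0.9394)
P = B + -3.08·ex + 3.40·ey = (-3.4864,5.0831)

-3.49 5.08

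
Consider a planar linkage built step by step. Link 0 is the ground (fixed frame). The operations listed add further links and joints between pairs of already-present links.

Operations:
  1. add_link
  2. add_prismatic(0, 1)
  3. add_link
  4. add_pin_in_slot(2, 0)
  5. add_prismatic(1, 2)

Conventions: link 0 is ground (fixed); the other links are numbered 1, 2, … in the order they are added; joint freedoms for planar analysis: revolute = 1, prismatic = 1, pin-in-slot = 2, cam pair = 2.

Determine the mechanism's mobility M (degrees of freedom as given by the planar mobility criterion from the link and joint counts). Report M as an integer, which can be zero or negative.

L=1 J1=0 J2=0
add link → L=2 J1=0 J2=0
P@0,1 dof=1 J1 → L=2 J1=1 J2=0
add link → L=3 J1=1 J2=0
PS@2,0 dof=2 J2 → L=3 J1=1 J2=1
P@1,2 dof=1 J1 → L=3 J1=2 J2=1
M=3(L−1)−2J1−J2=3·2−2·2−1=1

M = 1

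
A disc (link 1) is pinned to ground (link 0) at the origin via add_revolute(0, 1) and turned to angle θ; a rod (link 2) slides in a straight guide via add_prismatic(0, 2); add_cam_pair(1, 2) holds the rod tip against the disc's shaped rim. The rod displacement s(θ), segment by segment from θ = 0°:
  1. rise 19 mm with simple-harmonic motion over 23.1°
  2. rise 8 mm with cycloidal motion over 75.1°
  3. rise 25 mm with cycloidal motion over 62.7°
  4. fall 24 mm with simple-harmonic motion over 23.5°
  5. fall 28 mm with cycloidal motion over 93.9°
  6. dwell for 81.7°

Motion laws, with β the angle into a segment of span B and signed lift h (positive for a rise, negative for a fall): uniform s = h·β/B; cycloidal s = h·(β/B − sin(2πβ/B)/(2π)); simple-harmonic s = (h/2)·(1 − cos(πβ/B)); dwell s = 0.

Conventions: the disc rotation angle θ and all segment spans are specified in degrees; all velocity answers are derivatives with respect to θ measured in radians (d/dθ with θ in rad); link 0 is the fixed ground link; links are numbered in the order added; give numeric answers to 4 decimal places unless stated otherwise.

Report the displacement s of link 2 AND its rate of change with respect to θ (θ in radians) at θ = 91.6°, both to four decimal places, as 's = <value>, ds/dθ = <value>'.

segment 1 (0° to 23.1°, simple-harmonic, h = 19) is passed completely: s = 0.0000 + (19) = 19.0000
θ = 91.6° falls in segment 2 (23.1° to 98.2°, cycloidal, h = 8): β = 91.6 − 23.1 = 68.5°, B = 75.1°; Δs = 8·(0.9121 − sin(2π·0.9121)/(2π)) = 7.9648; s = 19.0000 + 7.9648 = 26.9648
velocity in seg [23.1°–98.2°] (cycloidal), θ in radians: β = 68.5° = 1.1956 rad, B = 75.1° = 1.3107 rad; ds/dθ = (h/B)(1 − cos(2πβ/B)) = (8/1.3107)(1 − cos(2π·0.9121)) = 0.907084 mm/rad

s = 26.9648, ds/dθ = 0.9071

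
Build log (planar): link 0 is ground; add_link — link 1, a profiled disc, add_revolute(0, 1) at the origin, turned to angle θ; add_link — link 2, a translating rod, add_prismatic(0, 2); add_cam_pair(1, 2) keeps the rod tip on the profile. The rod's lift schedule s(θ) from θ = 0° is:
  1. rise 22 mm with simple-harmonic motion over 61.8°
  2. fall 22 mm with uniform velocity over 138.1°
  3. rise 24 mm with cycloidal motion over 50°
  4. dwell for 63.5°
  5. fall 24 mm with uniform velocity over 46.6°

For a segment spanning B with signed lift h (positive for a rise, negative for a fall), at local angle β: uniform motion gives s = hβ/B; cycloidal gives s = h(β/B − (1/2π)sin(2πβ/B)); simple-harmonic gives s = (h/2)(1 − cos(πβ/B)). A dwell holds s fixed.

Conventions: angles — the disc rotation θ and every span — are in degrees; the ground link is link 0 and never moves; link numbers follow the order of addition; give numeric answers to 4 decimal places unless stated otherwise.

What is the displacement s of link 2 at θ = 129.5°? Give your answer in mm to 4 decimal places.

seg 1 [0°–61.8°] simple-harmonic, h=22: full span → s += 22 → s = 22.0000
seg 2 [61.8°–199.9°] uniform, h=-22: θ=129.5° here. β=67.7, B=138.1. -22·67.7/138.1 = -10.7849 → s = 11.2151

11.2151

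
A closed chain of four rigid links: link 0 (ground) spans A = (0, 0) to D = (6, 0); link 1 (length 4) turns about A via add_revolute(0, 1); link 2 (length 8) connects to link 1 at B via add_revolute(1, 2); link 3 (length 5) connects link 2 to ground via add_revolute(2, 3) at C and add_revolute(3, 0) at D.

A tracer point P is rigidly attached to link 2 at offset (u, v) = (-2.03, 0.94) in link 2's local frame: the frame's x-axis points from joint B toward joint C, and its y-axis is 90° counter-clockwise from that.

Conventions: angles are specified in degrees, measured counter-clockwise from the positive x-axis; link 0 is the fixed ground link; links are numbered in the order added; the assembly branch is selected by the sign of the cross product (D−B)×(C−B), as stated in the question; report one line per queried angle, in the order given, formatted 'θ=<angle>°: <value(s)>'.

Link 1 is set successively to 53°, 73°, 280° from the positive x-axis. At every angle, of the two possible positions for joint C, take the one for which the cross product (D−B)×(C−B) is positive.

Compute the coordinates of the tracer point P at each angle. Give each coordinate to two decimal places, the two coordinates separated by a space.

A=(0,0), D=(6.00,0)
θ=53°: B = A + 4.00·(cos53°, sin53°) = (2.4073, 3.1945)
θ=53°: |BD| = 4.8076
θ=53°: circle(B,8.00) ∩ circle(D,5.00): a=6.4599, h=4.7191
θ=53°:   candidates: C₊=(10.3705,2.4287) cross=22.687; C₋=(4.0990,-4.6245) cross=-22.687
θ=53°:   branch + wants cross > 0 → take C=(10.3705,2.4287) (cross=22.687)
θ=53°: ex = (C−B)/|BC| = (0.9954,-0.0957); ey = (0.0957,0.9954)
θ=53°: P = B + -2.03·ex + 0.94·ey = (0.4766,4.3246)
θ=73°: B = A + 4.00·(cos73°, sin73°) = (1.1695, 3.8252)
θ=73°: |BD| = 6.1617
θ=73°: circle(B,8.00) ∩ circle(D,5.00): a=6.2456, h=4.9993
θ=73°:   candidates: C₊=(9.1694,3.8672) cross=30.804; C₋=(2.9622,-3.9713) cross=-30.804
θ=73°:   branch + wants cross > 0 → take C=(9.1694,3.8672) (cross=30.804)
θ=73°: ex = (C−B)/|BC| = (1.0000,0.0052); ey = (-0.0052,1.0000)
θ=73°: P = B + -2.03·ex + 0.94·ey = (-0.8654,4.7546)
θ=280°: B = A + 4.00·(cos280°, sin280°) = (0.6946, -3.9392)
θ=280°: |BD| = 6.6079
θ=280°: circle(B,8.00) ∩ circle(D,5.00): a=6.2550, h=4.9875
θ=280°:   candidates: C₊=(2.7434,3.7940) cross=32.957; C₋=(8.6898,-4.2148) cross=-32.957
θ=280°:   branch + wants cross > 0 → take C=(2.7434,3.7940) (cross=32.957)
θ=280°: ex = (C−B)/|BC| = (0.2561,0.9667); ey = (-0.9667,0.2561)
θ=280°: P = B + -2.03·ex + 0.94·ey = (-0.7339,-5.6608)

θ=53°: 0.48 4.32
θ=73°: -0.87 4.75
θ=280°: -0.73 -5.66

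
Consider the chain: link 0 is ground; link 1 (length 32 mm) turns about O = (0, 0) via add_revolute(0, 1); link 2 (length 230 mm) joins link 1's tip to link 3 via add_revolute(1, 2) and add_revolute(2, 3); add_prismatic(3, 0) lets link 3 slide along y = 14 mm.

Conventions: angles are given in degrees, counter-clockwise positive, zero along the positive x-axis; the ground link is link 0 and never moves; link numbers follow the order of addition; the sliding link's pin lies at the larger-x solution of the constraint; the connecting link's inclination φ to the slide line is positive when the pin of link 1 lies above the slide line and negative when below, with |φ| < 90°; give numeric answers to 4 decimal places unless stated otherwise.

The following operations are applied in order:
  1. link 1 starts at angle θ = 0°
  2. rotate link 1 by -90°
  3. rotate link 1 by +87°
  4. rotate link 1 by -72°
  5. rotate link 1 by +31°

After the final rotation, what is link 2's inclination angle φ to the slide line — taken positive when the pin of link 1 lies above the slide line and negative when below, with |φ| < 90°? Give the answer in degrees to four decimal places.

geometry: r = 32 mm, L = 230 mm, e = 14 mm; θ starts at 0°
rotate link 1 by -90°: θ ← 0° -90° = -90°
rotate link 1 by +87°: θ ← -90° +87° = -3°
rotate link 1 by -72°: θ ← -3° -72° = -75°
rotate link 1 by +31°: θ ← -75° +31° = -44°
h = r sin θ − e = -22.229068 − 14 = -36.229068
sin φ = h / L = -36.229068 / 230 = -0.15751769
φ = arcsin(-0.15751769) = -9.062843°

-9.0628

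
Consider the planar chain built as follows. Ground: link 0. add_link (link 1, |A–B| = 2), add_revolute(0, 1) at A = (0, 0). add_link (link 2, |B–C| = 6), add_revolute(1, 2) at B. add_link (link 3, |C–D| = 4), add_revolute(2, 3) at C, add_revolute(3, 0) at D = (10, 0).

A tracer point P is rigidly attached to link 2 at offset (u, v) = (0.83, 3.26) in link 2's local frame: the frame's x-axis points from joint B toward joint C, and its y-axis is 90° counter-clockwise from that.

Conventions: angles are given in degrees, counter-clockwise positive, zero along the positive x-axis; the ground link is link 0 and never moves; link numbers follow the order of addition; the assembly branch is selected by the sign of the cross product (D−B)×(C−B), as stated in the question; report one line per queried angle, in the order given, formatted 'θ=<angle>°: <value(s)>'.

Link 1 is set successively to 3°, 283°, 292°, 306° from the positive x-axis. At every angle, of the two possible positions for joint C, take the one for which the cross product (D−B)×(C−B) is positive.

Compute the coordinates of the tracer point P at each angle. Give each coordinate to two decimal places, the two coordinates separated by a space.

A=(0,0), D=(10.00,0)
θ=3°: B = A + 2.00·(cos3°, sin3°) = (1.9973, 0.1047)
θ=3°: |BD| = 8.0034
θ=3°: circle(B,6.00) ∩ circle(D,4.00): a=5.2512, h=2.9026
θ=3°:   candidates: C₊=(7.2859,2.9384) cross=23.231; C₋=(7.2100,-2.8664) cross=-23.231
θ=3°:   branch + wants cross > 0 → take C=(7.2859,2.9384) (cross=23.231)
θ=3°: ex = (C−B)/|BC| = (0.8814,0.4723); ey = (-0.4723,0.8814)
θ=3°: P = B + 0.83·ex + 3.26·ey = (1.1892,3.3702)
θ=283°: B = A + 2.00·(cos283°, sin283°) = (0.4499, -1.9487)
θ=283°: |BD| = 9.7469
θ=283°: circle(B,6.00) ∩ circle(D,4.00): a=5.8994, h=1.0940
θ=283°:   candidates: C₊=(6.0115,0.3027) cross=10.663; C₋=(6.4489,-1.8412) cross=-10.663
θ=283°:   branch + wants cross > 0 → take C=(6.0115,0.3027) (cross=10.663)
θ=283°: ex = (C−B)/|BC| = (0.9269,0.3752); ey = (-0.3752,0.9269)
θ=283°: P = B + 0.83·ex + 3.26·ey = (-0.0040,1.3845)
θ=292°: B = A + 2.00·(cos292°, sin292°) = (0.7492, -1.8544)
θ=292°: |BD| = 9.4348
θ=292°: circle(B,6.00) ∩ circle(D,4.00): a=5.7773, h=1.6195
θ=292°:   candidates: C₊=(6.0955,0.8690) cross=15.279; C₋=(6.7321,-2.3067) cross=-15.279
θ=292°:   branch + wants cross > 0 → take C=(6.0955,0.8690) (cross=15.279)
θ=292°: ex = (C−B)/|BC| = (0.8911,0.4539); ey = (-0.4539,0.8911)
θ=292°: P = B + 0.83·ex + 3.26·ey = (0.0091,1.4272)
θ=306°: B = A + 2.00·(cos306°, sin306°) = (1.1756, -1.6180)
θ=306°: |BD| = 8.9715
θ=306°: circle(B,6.00) ∩ circle(D,4.00): a=5.6004, h=2.1530
θ=306°:   candidates: C₊=(6.2958,1.5097) cross=19.316; C₋=(7.0724,-2.7257) cross=-19.316
θ=306°:   branch + wants cross > 0 → take C=(6.2958,1.5097) (cross=19.316)
θ=306°: ex = (C−B)/|BC| = (0.8534,0.5213); ey = (-0.5213,0.8534)
θ=306°: P = B + 0.83·ex + 3.26·ey = (0.1845,1.5967)

θ=3°: 1.19 3.37
θ=283°: -0.00 1.38
θ=292°: 0.01 1.43
θ=306°: 0.18 1.60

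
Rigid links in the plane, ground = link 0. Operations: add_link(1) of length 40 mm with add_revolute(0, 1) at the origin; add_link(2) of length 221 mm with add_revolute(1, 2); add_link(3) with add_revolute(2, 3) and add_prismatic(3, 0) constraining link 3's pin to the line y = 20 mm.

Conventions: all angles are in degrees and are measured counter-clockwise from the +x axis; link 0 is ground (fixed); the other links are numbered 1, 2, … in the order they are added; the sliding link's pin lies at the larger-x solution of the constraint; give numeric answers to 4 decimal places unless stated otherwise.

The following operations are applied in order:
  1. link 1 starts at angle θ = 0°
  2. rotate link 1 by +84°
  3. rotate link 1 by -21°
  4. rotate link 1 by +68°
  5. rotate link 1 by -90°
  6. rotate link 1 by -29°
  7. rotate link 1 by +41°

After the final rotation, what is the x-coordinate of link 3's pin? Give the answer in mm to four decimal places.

geometry: r = 40 mm, L = 221 mm, e = 20 mm; θ starts at 0°
rotate link 1 by +84°: θ ← 0° +84° = 84°
rotate link 1 by -21°: θ ← 84° -21° = 63°
rotate link 1 by +68°: θ ← 63° +68° = 131°
rotate link 1 by -90°: θ ← 131° -90° = 41°
rotate link 1 by -29°: θ ← 41° -29° = 12°
rotate link 1 by +41°: θ ← 12° +41° = 53°
crank pin P = (r cos θ, r sin θ) = (24.072601, 31.945420)
h = r sin θ − e = 31.945420 − 20 = 11.945420
x = r cos θ + √(L² − h²) = 24.072601 + 220.676929 = 244.749530

244.7495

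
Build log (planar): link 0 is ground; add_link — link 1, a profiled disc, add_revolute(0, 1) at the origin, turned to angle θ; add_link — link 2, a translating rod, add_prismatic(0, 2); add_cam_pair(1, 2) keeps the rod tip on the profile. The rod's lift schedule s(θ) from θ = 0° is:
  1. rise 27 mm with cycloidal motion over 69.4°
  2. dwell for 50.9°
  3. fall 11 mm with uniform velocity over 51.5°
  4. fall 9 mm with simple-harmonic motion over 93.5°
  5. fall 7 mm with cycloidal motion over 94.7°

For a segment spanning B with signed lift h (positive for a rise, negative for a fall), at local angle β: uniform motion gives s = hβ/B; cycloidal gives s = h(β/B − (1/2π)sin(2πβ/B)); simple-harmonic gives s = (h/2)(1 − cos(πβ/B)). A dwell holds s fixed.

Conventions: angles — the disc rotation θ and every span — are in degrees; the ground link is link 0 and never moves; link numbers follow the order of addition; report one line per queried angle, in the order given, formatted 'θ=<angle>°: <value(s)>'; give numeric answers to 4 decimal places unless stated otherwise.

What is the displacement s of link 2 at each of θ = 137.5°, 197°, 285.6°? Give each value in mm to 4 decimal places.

seg 1 [0°–69.4°] cycloidal, h=27: full span → s += 27 → s = 27.0000
seg 2 [69.4°–120.3°] dwell: s stays 27.0000
seg 3 [120.3°–171.8°] uniform, h=-11: θ=137.5° here. β=17.2, B=51.5. -11·17.2/51.5 = -3.6738 → s = 23.3262
seg 3 [120.3°–171.8°] uniform, h=-11: full span → s += -11 → s = 16.0000
seg 4 [171.8°–265.3°] simple-harmonic, h=-9: θ=197° here. β=25.2, B=93.5. -9/2·(1 − cos(π·0.2695)) = -1.5190 → s = 14.4810
seg 4 [171.8°–265.3°] simple-harmonic, h=-9: full span → s += -9 → s = 7.0000
seg 5 [265.3°–360°] cycloidal, h=-7: θ=285.6° here. β=20.3, B=94.7. -7·(0.2144 − sin(2π·0.2144)/(2π)) = -0.4143 → s = 6.5857

θ=137.5°: 23.3262
θ=197°: 14.4810
θ=285.6°: 6.5857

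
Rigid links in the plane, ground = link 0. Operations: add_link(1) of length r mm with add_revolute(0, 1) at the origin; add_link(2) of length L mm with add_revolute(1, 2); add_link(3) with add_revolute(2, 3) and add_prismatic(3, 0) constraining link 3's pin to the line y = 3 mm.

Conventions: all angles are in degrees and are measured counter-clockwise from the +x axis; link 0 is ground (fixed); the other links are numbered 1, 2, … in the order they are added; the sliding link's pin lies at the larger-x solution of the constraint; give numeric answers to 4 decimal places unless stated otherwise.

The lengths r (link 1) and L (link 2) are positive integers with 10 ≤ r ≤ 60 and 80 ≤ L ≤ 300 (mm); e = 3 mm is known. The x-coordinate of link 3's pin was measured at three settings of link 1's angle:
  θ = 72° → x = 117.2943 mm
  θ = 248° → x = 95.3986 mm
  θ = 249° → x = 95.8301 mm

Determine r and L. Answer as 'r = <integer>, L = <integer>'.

constraint per measurement: (x − r cos θ)² + (r sin θ − e)² = L²
subtracting the θ₁ and θ₂ equations cancels the r² and L² terms:
r = (x₁² − x₂²) / (2[(x₁cos θ₁ + e sin θ₁) − (x₂cos θ₂ + e sin θ₂)]) = 30.0000 → r = 30
L² = (x₁ − r cos θ₁)² + (r sin θ₁ − e)² = 12321.0067 → L = 111.0000 → L = 111
check at θ₃=249°: x = 95.8301 (printed 95.8301) ✓

r = 30, L = 111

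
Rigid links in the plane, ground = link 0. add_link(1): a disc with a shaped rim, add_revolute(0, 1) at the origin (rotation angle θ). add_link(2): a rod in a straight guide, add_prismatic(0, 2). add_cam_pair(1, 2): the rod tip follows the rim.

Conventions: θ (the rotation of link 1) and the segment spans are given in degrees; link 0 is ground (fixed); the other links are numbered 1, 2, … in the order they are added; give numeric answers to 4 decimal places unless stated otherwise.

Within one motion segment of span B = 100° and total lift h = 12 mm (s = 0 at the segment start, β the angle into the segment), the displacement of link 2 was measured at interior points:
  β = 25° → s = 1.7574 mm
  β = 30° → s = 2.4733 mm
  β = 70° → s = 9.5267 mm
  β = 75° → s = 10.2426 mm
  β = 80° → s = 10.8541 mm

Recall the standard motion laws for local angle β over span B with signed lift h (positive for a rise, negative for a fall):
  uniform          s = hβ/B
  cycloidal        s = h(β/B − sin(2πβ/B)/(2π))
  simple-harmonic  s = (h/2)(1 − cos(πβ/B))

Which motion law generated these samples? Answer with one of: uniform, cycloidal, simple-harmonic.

candidates at β/B = r: uniform s = h·r (linear in β); cycloidal s = h·(r − sin(2πr)/(2π)); simple-harmonic s = (h/2)(1 − cos(πr))
β=25°: printed 1.7574 | uniform 3.0000, cycloidal 1.0901, simple-harmonic 1.7574
β=30°: printed 2.4733 | uniform 3.6000, cycloidal 1.7836, simple-harmonic 2.4733
β=70°: printed 9.5267 | uniform 8.4000, cycloidal 10.2164, simple-harmonic 9.5267
β=75°: printed 10.2426 | uniform 9.0000, cycloidal 10.9099, simple-harmonic 10.2426
β=80°: printed 10.8541 | uniform 9.6000, cycloidal 11.4164, simple-harmonic 10.8541
only one law matches every sample → simple-harmonic

simple-harmonic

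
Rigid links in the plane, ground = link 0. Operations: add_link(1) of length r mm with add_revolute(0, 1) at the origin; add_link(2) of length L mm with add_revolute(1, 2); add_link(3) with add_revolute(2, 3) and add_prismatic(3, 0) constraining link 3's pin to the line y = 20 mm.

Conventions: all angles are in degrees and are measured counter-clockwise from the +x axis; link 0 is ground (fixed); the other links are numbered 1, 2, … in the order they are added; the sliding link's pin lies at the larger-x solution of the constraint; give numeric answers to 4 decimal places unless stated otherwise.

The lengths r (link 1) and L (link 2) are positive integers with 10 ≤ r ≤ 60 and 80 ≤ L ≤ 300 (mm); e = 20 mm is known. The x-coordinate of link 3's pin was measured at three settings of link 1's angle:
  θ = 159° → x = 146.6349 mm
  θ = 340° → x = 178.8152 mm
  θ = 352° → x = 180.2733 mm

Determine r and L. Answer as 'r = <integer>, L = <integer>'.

constraint per measurement: (x − r cos θ)² + (r sin θ − e)² = L²
subtracting the θ₁ and θ₂ equations cancels the r² and L² terms:
r = (x₁² − x₂²) / (2[(x₁cos θ₁ + e sin θ₁) − (x₂cos θ₂ + e sin θ₂)]) = 18.0000 → r = 18
L² = (x₁ − r cos θ₁)² + (r sin θ₁ − e)² = 26896.0060 → L = 164.0000 → L = 164
check at θ₃=352°: x = 180.2733 (printed 180.2733) ✓

r = 18, L = 164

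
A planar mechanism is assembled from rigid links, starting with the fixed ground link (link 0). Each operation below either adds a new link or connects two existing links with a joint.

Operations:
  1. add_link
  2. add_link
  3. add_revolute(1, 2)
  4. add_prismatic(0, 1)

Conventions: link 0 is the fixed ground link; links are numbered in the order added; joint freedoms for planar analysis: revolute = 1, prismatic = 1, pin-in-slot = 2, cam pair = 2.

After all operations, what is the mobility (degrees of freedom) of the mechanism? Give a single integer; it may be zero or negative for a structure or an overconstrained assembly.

L=1 J1=0 J2=0
add link → L=2 J1=0 J2=0
add link → L=3 J1=0 J2=0
R@1,2 dof=1 J1 → L=3 J1=1 J2=0
P@0,1 dof=1 J1 → L=3 J1=2 J2=0
M=3(L−1)−2J1−J2=3·2−2·2−0=2

M = 2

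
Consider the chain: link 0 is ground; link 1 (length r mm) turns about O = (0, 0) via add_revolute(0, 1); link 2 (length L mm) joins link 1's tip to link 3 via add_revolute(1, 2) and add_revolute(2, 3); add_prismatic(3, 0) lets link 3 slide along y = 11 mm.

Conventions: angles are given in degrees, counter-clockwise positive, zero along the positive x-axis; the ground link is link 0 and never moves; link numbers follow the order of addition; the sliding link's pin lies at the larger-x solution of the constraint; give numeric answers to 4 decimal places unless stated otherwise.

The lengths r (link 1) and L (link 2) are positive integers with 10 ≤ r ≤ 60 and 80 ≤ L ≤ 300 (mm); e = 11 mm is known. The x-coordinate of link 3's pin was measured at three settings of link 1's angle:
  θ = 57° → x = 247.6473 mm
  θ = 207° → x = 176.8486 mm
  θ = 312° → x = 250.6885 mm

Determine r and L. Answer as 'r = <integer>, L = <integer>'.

constraint per measurement: (x − r cos θ)² + (r sin θ − e)² = L²
subtracting the θ₁ and θ₂ equations cancels the r² and L² terms:
r = (x₁² − x₂²) / (2[(x₁cos θ₁ + e sin θ₁) − (x₂cos θ₂ + e sin θ₂)]) = 49.0000 → r = 49
L² = (x₁ − r cos θ₁)² + (r sin θ₁ − e)² = 49729.0164 → L = 223.0000 → L = 223
check at θ₃=312°: x = 250.6885 (printed 250.6885) ✓

r = 49, L = 223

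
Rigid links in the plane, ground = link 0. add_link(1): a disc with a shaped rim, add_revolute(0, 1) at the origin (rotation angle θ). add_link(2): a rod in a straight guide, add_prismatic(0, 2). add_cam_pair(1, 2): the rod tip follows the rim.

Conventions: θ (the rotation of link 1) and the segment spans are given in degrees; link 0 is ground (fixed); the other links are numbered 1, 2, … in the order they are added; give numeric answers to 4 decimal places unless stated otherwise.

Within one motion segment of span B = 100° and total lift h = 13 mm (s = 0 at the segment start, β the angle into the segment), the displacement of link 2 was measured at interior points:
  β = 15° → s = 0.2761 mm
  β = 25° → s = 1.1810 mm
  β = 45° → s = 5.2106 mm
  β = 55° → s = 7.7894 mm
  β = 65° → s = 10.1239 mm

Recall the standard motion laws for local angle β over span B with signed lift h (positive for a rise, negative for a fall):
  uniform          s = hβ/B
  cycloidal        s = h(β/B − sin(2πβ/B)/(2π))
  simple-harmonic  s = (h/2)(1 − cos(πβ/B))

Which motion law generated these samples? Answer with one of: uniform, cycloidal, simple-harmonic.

candidates at β/B = r: uniform s = h·r (linear in β); cycloidal s = h·(r − sin(2πr)/(2π)); simple-harmonic s = (h/2)(1 − cos(πr))
β=15°: printed 0.2761 | uniform 1.9500, cycloidal 0.2761, simple-harmonic 0.7085
β=25°: printed 1.1810 | uniform 3.2500, cycloidal 1.1810, simple-harmonic 1.9038
β=45°: printed 5.2106 | uniform 5.8500, cycloidal 5.2106, simple-harmonic 5.4832
β=55°: printed 7.7894 | uniform 7.1500, cycloidal 7.7894, simple-harmonic 7.5168
β=65°: printed 10.1239 | uniform 8.4500, cycloidal 10.1239, simple-harmonic 9.4509
only one law matches every sample → cycloidal

cycloidal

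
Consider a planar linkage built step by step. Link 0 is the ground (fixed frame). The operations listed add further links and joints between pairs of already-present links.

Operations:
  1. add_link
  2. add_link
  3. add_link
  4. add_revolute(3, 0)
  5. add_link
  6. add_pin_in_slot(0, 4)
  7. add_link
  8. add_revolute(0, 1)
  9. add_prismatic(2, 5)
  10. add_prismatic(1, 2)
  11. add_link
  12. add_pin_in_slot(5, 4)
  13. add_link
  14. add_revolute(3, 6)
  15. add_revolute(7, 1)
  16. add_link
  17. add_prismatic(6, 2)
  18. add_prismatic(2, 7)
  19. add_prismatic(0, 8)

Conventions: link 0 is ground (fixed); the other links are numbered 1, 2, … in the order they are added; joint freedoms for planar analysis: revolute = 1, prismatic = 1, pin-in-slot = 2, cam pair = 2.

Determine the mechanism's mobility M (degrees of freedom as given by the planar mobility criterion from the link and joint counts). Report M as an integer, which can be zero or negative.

L=1 J1=0 J2=0
add link → L=2 J1=0 J2=0
add link → L=3 J1=0 J2=0
add link → L=4 J1=0 J2=0
R@3,0 dof=1 J1 → L=4 J1=1 J2=0
add link → L=5 J1=1 J2=0
PS@0,4 dof=2 J2 → L=5 J1=1 J2=1
add link → L=6 J1=1 J2=1
R@0,1 dof=1 J1 → L=6 J1=2 J2=1
P@2,5 dof=1 J1 → L=6 J1=3 J2=1
P@1,2 dof=1 J1 → L=6 J1=4 J2=1
add link → L=7 J1=4 J2=1
PS@5,4 dof=2 J2 → L=7 J1=4 J2=2
add link → L=8 J1=4 J2=2
R@3,6 dof=1 J1 → L=8 J1=5 J2=2
R@7,1 dof=1 J1 → L=8 J1=6 J2=2
add link → L=9 J1=6 J2=2
P@6,2 dof=1 J1 → L=9 J1=7 J2=2
P@2,7 dof=1 J1 → L=9 J1=8 J2=2
P@0,8 dof=1 J1 → L=9 J1=9 J2=2
M=3(L−1)−2J1−J2=3·8−2·9−2=4

M = 4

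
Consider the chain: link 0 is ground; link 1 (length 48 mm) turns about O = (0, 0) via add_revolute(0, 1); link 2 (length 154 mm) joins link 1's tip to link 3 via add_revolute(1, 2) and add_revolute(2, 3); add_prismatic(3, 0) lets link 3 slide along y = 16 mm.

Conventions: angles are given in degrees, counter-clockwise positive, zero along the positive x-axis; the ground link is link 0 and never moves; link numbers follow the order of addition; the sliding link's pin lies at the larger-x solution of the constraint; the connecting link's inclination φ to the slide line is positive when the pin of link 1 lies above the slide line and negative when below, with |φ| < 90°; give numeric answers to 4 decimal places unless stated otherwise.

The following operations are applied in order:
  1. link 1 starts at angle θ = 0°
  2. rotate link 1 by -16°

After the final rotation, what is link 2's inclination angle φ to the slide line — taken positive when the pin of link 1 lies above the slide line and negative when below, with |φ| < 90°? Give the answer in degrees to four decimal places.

geometry: r = 48 mm, L = 154 mm, e = 16 mm; θ starts at 0°
rotate link 1 by -16°: θ ← 0° -16° = -16°
h = r sin θ − e = -13.230593 − 16 = -29.230593
sin φ = h / L = -29.230593 / 154 = -0.18980905
φ = arcsin(-0.18980905) = -10.941641°

-10.9416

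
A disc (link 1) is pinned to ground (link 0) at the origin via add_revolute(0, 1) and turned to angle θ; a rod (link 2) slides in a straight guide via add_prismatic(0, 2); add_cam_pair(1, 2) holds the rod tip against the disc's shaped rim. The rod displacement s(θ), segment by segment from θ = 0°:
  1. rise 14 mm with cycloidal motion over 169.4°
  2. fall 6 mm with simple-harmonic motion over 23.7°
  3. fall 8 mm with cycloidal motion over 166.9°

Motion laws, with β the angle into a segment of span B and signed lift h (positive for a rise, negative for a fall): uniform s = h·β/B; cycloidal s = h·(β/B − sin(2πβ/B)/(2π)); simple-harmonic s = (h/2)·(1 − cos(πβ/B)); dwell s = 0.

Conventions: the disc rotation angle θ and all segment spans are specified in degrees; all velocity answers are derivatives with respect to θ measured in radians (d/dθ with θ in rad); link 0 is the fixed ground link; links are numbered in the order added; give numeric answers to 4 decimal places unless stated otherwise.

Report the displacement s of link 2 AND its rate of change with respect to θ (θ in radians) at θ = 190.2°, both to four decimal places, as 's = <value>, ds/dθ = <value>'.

segment 1 (0° to 169.4°, cycloidal, h = 14) is passed completely: s = 0.0000 + (14) = 14.0000
θ = 190.2° falls in segment 2 (169.4° to 193.1°, simple-harmonic, h = -6): β = 190.2 − 169.4 = 20.8°, B = 23.7°; Δs = -6/2·(1 − cos(π·0.8776)) = -5.7811; s = 14.0000 − 5.7811 = 8.2189
velocity in seg [169.4°–193.1°] (simple-harmonic), θ in radians: β = 20.8° = 0.3630 rad, B = 23.7° = 0.4136 rad; ds/dθ = (πh/(2B)) sin(πβ/B) = (π·(-6)/(2·0.4136)) sin(π·0.8776) = -8.544674 mm/rad

s = 8.2189, ds/dθ = -8.5447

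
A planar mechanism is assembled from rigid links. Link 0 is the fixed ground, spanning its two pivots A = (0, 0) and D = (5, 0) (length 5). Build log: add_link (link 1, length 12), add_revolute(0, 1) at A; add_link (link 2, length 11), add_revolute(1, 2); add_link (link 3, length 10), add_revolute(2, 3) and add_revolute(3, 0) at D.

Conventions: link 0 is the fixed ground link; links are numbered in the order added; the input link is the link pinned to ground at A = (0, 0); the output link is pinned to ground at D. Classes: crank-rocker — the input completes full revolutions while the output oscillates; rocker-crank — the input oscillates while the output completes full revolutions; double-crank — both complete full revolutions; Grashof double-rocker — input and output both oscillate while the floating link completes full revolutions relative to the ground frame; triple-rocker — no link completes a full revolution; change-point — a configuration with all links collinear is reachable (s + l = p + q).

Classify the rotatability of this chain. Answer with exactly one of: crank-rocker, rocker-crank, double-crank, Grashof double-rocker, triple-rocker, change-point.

lengths: ground=5, input=12, coupler=11, output=10
sorted: s=5 (shortest), l=12 (longest), p+q=21
s + l = 17 vs p + q = 21
s + l < p + q (Grashof) with shortest = ground link → double-crank

double-crank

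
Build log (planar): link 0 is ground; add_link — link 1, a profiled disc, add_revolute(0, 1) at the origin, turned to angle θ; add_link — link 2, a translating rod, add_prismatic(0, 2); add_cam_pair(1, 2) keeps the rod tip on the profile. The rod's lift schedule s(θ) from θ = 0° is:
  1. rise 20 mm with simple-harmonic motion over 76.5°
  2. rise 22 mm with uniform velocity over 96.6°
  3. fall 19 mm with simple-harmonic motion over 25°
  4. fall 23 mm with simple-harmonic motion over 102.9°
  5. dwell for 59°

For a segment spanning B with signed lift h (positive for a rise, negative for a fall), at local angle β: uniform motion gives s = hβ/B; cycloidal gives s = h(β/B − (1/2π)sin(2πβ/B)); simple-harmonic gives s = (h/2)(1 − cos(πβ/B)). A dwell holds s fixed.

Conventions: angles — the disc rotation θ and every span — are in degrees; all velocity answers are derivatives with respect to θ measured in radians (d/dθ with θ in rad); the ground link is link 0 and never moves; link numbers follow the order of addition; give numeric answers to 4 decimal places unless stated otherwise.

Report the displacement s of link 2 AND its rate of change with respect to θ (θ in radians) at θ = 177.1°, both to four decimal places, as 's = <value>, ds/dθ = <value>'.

seg 1 [0°–76.5°] simple-harmonic, h=20: full span → s += 20 → s = 20.0000
seg 2 [76.5°–173.1°] uniform, h=22: full span → s += 22 → s = 42.0000
seg 3 [173.1°–198.1°] simple-harmonic, h=-19: θ=177.1° here. β=4, B=25. -19/2·(1 − cos(π·0.1600)) = -1.1751 → s = 40.8249
velocity in seg [173.1°–198.1°] (simple-harmonic), θ in radians: β = 4° = 0.0698 rad, B = 25° = 0.4363 rad; ds/dθ = (πh/(2B)) sin(πβ/B) = (π·(-19)/(2·0.4363)) sin(π·0.1600) = -32.951951 mm/rad

s = 40.8249, ds/dθ = -32.9520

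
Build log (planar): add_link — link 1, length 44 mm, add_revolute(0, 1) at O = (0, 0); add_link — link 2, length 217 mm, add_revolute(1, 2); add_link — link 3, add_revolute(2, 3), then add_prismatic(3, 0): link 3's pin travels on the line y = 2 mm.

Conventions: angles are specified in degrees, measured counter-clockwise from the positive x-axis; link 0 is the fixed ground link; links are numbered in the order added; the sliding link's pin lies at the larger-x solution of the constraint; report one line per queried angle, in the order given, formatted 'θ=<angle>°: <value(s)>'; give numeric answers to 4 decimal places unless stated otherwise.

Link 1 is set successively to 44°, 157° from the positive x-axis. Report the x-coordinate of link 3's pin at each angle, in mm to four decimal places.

geometry: r = 44 mm, L = 217 mm, e = 2 mm
θ=44°: crank pin P = (r cos θ, r sin θ) = (31.650951, 30.564968)
θ=44°: h = r sin θ − e = 30.564968 − 2 = 28.564968
θ=44°: x = r cos θ + √(L² − h²) = 31.650951 + 215.111698 = 246.762649
θ=157°: crank pin P = (r cos θ, r sin θ) = (-40.502214, 17.192170)
θ=157°: h = r sin θ − e = 17.192170 − 2 = 15.192170
θ=157°: x = r cos θ + √(L² − h²) = -40.502214 + 216.467545 = 175.965331

θ=44°: 246.7626
θ=157°: 175.9653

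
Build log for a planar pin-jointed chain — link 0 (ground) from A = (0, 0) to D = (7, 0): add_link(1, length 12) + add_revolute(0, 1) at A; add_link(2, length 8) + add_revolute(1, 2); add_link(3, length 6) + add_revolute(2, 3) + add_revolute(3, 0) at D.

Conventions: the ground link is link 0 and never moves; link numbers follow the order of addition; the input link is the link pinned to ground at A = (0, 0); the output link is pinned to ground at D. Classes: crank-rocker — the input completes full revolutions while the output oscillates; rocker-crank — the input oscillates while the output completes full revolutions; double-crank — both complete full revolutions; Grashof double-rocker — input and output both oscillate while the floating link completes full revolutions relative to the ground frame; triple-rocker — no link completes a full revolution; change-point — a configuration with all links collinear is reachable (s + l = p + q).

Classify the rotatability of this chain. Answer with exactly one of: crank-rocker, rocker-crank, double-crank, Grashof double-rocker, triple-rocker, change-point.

lengths: ground=7, input=12, coupler=8, output=6
sorted: s=6 (shortest), l=12 (longest), p+q=15
s + l = 18 vs p + q = 15
s + l > p + q → non-Grashof → no link fully rotates → triple-rocker

triple-rocker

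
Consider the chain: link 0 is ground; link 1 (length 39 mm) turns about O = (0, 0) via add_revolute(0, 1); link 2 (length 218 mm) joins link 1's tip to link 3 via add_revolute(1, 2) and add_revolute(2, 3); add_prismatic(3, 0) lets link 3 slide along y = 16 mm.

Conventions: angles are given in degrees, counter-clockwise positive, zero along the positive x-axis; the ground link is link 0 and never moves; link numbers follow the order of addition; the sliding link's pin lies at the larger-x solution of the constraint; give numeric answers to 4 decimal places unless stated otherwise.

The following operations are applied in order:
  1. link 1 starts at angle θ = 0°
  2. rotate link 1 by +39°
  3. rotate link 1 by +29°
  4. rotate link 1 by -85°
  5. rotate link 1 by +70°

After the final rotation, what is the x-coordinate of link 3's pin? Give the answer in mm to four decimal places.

geometry: r = 39 mm, L = 218 mm, e = 16 mm; θ starts at 0°
rotate link 1 by +39°: θ ← 0° +39° = 39°
rotate link 1 by +29°: θ ← 39° +29° = 68°
rotate link 1 by -85°: θ ← 68° -85° = -17°
rotate link 1 by +70°: θ ← -17° +70° = 53°
crank pin P = (r cos θ, r sin θ) = (23.470786, 31.146785)
h = r sin θ − e = 31.146785 − 16 = 15.146785
x = r cos θ + √(L² − h²) = 23.470786 + 217.473159 = 240.943945

240.9439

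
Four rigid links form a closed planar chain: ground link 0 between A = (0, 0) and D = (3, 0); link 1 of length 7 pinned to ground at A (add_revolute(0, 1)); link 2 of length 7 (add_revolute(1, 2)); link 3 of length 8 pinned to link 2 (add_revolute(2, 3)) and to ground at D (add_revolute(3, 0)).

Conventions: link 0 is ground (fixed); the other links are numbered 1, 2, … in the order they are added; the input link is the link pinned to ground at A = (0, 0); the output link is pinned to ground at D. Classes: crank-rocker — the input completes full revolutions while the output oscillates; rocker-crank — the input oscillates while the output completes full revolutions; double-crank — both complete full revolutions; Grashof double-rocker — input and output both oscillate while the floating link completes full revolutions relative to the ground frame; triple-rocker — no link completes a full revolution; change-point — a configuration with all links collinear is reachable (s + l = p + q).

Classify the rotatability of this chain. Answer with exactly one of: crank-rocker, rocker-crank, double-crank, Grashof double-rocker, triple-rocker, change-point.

lengths: ground=3, input=7, coupler=7, output=8
sorted: s=3 (shortest), l=8 (longest), p+q=14
s + l = 11 vs p + q = 14
s + l < p + q (Grashof) with shortest = ground link → double-crank

double-crank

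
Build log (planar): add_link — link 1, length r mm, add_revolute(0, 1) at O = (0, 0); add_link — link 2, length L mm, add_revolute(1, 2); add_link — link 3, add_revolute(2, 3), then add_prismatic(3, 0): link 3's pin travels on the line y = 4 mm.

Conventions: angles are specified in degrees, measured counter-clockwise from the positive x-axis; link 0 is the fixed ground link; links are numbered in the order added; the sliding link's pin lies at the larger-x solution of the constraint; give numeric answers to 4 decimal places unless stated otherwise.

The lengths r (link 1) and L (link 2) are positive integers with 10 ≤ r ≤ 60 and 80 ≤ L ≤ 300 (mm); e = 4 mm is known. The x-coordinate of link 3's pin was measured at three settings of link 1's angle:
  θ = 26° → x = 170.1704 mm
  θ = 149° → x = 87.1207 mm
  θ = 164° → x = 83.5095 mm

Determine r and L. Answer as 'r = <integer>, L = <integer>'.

constraint per measurement: (x − r cos θ)² + (r sin θ − e)² = L²
subtracting the θ₁ and θ₂ equations cancels the r² and L² terms:
r = (x₁² − x₂²) / (2[(x₁cos θ₁ + e sin θ₁) − (x₂cos θ₂ + e sin θ₂)]) = 47.0000 → r = 47
L² = (x₁ − r cos θ₁)² + (r sin θ₁ − e)² = 16641.0121 → L = 129.0000 → L = 129
check at θ₃=164°: x = 83.5095 (printed 83.5095) ✓

r = 47, L = 129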